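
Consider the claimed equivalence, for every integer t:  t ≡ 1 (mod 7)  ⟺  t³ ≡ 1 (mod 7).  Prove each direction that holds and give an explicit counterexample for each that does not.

(→) Suppose t ≡ 1 (mod 7). Write t = 7j + 1. Then (7j + 1)³ = 343j³ + 147j² + 21j + 1 = 7(49j³ + 21j² + 3j) + 1, so t³ ≡ 1 (mod 7).

(←) This fails: take t = 2. Then 2³ = 8 ≡ 1 (mod 7), yet 2 ≡ 2 (mod 7), not 1.

Only the forward implication holds.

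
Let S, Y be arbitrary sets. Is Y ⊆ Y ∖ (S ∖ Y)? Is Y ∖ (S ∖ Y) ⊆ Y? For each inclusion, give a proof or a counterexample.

(⊆) Let x ∈ Y. Then either x ∈ Y and x ∉ S; or x ∈ S ∩ Y. In each case x ∈ Y ∖ (S ∖ Y), so Y ⊆ Y ∖ (S ∖ Y).

(⊇) Let x ∈ Y ∖ (S ∖ Y). Then either x ∈ Y and x ∉ S; or x ∈ S ∩ Y. In each case x ∈ Y, so Y ∖ (S ∖ Y) ⊆ Y.

Both inclusions hold.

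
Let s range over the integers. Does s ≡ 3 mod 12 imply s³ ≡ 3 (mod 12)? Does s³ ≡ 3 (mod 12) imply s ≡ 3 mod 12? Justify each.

Forward direction. Suppose s ≡ 3 mod 12. Write s = 12j + 3. Then (12j + 3)³ = 1728j³ + 1296j² + 324j + 27 = 12(144j³ + 108j² + 27j + 2) + 3, so s³ ≡ 3 (mod 12).

Converse. Suppose s³ ≡ 3 (mod 12). The only residue r in {0, …, 11} with r³ ≡ 3 (mod 12) is r = 3, so s ≡ 3 (mod 12).

Equivalent; both directions hold.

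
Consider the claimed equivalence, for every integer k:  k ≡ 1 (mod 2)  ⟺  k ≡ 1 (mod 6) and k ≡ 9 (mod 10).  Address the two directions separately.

[⇒] This fails: k = 1 gives 1 ≡ 1 (mod 2) but 1 ≡ 1 (mod 10), so the conjunction on the right does not hold.

[⇐] Conversely, if k ≡ 1 (mod 6) and k ≡ 9 (mod 10), then by the Chinese remainder theorem k ≡ 19 (mod 30). Since 19 ≡ 1 (mod 2) and 2 ∣ 30, we get k ≡ 1 (mod 2).

The forward direction fails; the converse holds.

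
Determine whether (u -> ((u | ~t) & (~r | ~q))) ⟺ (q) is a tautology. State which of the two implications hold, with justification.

Neither direction holds.

(⟹) This fails. Under u = F, r = F, q = F, t = F, the left side is true but the right side is false.

(⟸) This fails. Under u = T, r = T, q = T, t = F, the left side is false but the right side is true.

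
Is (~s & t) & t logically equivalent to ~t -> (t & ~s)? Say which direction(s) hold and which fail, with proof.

(⇐) This fails. Under s = T, t = T, the left side is false but the right side is true.

(⇒) Assume the antecedent. If s is true, the antecedent cannot hold. If s is false, the antecedent forces (s = F, t = T), and ~t -> (t & ~s) holds there. Either way ~t -> (t & ~s) holds.

(⇒) holds; (⇐) fails.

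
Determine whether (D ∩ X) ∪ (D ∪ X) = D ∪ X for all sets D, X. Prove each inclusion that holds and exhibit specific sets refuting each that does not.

The two sets are equal.

Reverse inclusion. Let x ∈ D ∪ X. Then either x ∈ D and x ∉ X; or x ∈ X and x ∉ D; or x ∈ D ∩ X. In each case x ∈ (D ∩ X) ∪ (D ∪ X), so D ∪ X ⊆ (D ∩ X) ∪ (D ∪ X).

Forward inclusion. Let x ∈ (D ∩ X) ∪ (D ∪ X). Then either x ∈ D and x ∉ X; or x ∈ X and x ∉ D; or x ∈ D ∩ X. In each case x ∈ D ∪ X, so (D ∩ X) ∪ (D ∪ X) ⊆ D ∪ X.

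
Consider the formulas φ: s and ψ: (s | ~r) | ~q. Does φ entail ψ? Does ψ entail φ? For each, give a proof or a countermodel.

Only the forward direction holds.

Forward direction. Assume the antecedent. If r is true, the antecedent forces (r = T, s = T, q = F) or (r = T, s = T, q = T), and (s | ~r) | ~q holds there. If r is false, (s | ~r) | ~q reduces to true regardless of the other variables. Either way (s | ~r) | ~q holds.

Converse. This fails. Under r = F, s = F, q = F, the left side is false but the right side is true.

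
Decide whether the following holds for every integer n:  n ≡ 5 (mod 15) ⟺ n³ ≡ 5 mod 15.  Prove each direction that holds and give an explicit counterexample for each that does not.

Equivalent; both directions hold.

Forward direction. Suppose n ≡ 5 (mod 15). Write n = 15j + 5. Then (15j + 5)³ = 3375j³ + 3375j² + 1125j + 125 = 15(225j³ + 225j² + 75j + 8) + 5, so n³ ≡ 5 (mod 15).

Converse. Suppose n³ ≡ 5 (mod 15). The only residue r in {0, …, 14} with r³ ≡ 5 (mod 15) is r = 5, so n ≡ 5 (mod 15).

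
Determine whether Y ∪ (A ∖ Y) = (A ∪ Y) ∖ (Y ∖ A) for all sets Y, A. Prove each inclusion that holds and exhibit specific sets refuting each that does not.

Only the reverse inclusion holds.

Reverse inclusion. Let x ∈ (A ∪ Y) ∖ (Y ∖ A). Then either x ∈ A and x ∉ Y; or x ∈ Y ∩ A. In each case x ∈ Y ∪ (A ∖ Y), so (A ∪ Y) ∖ (Y ∖ A) ⊆ Y ∪ (A ∖ Y).

Forward inclusion. This inclusion fails. Take Y = {1}, A = ∅; then 1 ∈ Y ∪ (A ∖ Y) but 1 ∉ (A ∪ Y) ∖ (Y ∖ A).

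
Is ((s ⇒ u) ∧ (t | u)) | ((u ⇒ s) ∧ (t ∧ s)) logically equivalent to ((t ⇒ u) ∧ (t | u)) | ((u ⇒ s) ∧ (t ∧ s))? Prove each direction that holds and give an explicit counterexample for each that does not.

(⟹) This fails. Under s = F, t = T, u = F, the left side is true but the right side is false.

(⟸) Assume the antecedent. If t is true, the consequent reduces to true regardless of the other variables. If t is false, the antecedent forces (s = F, t = F, u = T) or (s = T, t = F, u = T), and the consequent holds there. Either way the consequent holds.

(⇒) fails; (⇐) holds.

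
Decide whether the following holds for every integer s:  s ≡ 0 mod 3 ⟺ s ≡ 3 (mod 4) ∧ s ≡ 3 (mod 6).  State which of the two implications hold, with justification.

Not equivalent: only (⇐) holds.

(⇒) This fails: s = 0 gives 0 ≡ 0 (mod 3) but 0 ≡ 0 (mod 4), so the conjunction on the right does not hold.

(⇐) Conversely, if s ≡ 3 (mod 4) and s ≡ 3 (mod 6), then by the Chinese remainder theorem s ≡ 3 (mod 12). Since 3 ≡ 0 (mod 3) and 3 ∣ 12, we get s ≡ 0 (mod 3).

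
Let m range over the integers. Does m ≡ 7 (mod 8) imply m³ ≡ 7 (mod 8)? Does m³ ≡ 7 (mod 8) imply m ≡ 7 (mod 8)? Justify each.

[⇒] Suppose m ≡ 7 (mod 8). Write m = 8j + 7. Then (8j + 7)³ = 512j³ + 1344j² + 1176j + 343 = 8(64j³ + 168j² + 147j + 42) + 7, so m³ ≡ 7 (mod 8).

[⇐] For the converse, argue contrapositively. If m ≢ 7 (mod 8), then m is congruent to one of 0, 1, 2, 3, 4, 5, 6 modulo 8, and these give m³ ≡ 0, 1, 0, 3, 0, 5, 0 respectively — never 7.

Equivalent; both directions hold.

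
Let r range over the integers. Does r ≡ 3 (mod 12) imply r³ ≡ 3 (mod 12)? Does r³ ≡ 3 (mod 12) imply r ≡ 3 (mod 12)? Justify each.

[⇐] For the converse, argue contrapositively. If r ≢ 3 (mod 12), then r is congruent to one of 0, 1, 2, 4, 5, 6, 7, 8, 9, 10, 11 modulo 12, and these give r³ ≡ 0, 1, 8, 4, 5, 0, 7, 8, 9, 4, 11 respectively — never 3.

[⇒] Suppose r ≡ 3 (mod 12). Write r = 12j + 3. Then (12j + 3)³ = 1728j³ + 1296j² + 324j + 27 = 12(144j³ + 108j² + 27j + 2) + 3, so r³ ≡ 3 (mod 12).

The biconditional holds.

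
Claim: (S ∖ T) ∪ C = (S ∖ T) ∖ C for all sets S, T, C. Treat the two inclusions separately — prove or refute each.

Forward inclusion. This inclusion fails. Take S = ∅, T = ∅, C = {1}; then 1 ∈ (S ∖ T) ∪ C but 1 ∉ (S ∖ T) ∖ C.

Reverse inclusion. Let x ∈ (S ∖ T) ∖ C. Then x ∈ S and x ∉ T, C, from which x ∈ (S ∖ T) ∪ C.

Only the reverse inclusion holds.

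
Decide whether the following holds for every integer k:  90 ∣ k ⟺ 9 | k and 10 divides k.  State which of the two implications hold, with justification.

Equivalent; both directions hold.

(→) If 90 ∣ k, write k = 90q. Since 90 = 10·9, k = 9·(10q), so 9 ∣ k; and since 90 = 9·10, k = 10·(9q), so 10 ∣ k.

(←) Suppose 9 ∣ k and 10 ∣ k. Any common multiple of 9 and 10 is a multiple of their lcm; here gcd(9, 10) = 1, so lcm(9, 10) = 9·10 = 90, so 90 ∣ k.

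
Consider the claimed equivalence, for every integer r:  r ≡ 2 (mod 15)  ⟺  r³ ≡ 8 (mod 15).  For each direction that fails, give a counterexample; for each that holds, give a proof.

(→) Suppose r ≡ 2 (mod 15). Write r = 15j + 2. Then (15j + 2)³ = 3375j³ + 1350j² + 180j + 8 = 15(225j³ + 90j² + 12j) + 8, so r³ ≡ 8 (mod 15).

(←) Conversely, suppose r³ ≡ 8 (mod 15). The only residue r in {0, …, 14} with r³ ≡ 8 (mod 15) is r = 2, so r ≡ 2 (mod 15).

Both directions hold; the statement is true.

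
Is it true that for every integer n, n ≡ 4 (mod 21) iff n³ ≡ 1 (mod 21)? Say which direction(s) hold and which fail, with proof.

[⇒] Suppose n ≡ 4 (mod 21). Write n = 21j + 4. Then (21j + 4)³ = 9261j³ + 5292j² + 1008j + 64 = 21(441j³ + 252j² + 48j + 3) + 1, so n³ ≡ 1 (mod 21).

[⇐] This fails: take n = 1. Then 1³ = 1 ≡ 1 (mod 21), yet 1 ≡ 1 (mod 21), not 4.

Only the forward implication holds.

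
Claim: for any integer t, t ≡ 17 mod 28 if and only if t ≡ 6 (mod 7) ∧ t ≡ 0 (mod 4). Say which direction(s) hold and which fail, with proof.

Both directions fail.

(⟹) This fails: t = 17 gives 17 ≡ 17 (mod 28) but 17 ≡ 3 (mod 7), so the conjunction on the right does not hold.

(⟸) This fails: t = 20 satisfies both congruences on the right (20 ≡ 6 mod 7 and 20 ≡ 0 mod 4) yet 20 ≡ 20 (mod 28), not 17.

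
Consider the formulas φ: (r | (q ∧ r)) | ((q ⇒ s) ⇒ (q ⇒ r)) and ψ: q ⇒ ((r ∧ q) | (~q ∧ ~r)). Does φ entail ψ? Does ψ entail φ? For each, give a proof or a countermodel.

Only the reverse direction holds.

(⟹) This fails. Under q = T, s = F, r = F, the left side is true but the right side is false.

(⟸) Assume the antecedent. If q is true, the antecedent forces (q = T, s = F, r = T) or (q = T, s = T, r = T), and the consequent holds there. If q is false, the consequent reduces to true regardless of the other variables. Either way the consequent holds.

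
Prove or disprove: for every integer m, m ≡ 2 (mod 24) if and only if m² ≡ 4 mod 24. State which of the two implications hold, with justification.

Not equivalent: only (⇒) holds.

(⇒) Suppose m ≡ 2 (mod 24). Write m = 24j + 2. Then (24j + 2)² = 576j² + 96j + 4 = 24(24j² + 4j) + 4, so m² ≡ 4 (mod 24).

(⇐) This fails: take m = 10. Then 10² = 100 ≡ 4 (mod 24), yet 10 ≡ 10 (mod 24), not 2.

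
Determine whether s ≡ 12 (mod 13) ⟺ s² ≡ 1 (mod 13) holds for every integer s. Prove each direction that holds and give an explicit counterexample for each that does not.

The forward direction holds; the converse fails.

Forward direction. Suppose s ≡ 12 (mod 13). Write s = 13j + 12. Then (13j + 12)² = 169j² + 312j + 144 = 13(13j² + 24j + 11) + 1, so s² ≡ 1 (mod 13).

Converse. This fails: take s = 1. Then 1² = 1 ≡ 1 (mod 13), yet 1 ≡ 1 (mod 13), not 12.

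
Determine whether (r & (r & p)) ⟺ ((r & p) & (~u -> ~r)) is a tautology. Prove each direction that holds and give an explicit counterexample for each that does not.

The forward direction fails; the converse holds.

(⇒) This fails. Under p = T, u = F, r = T, the left side is true but the right side is false.

(⇐) Assume the antecedent. If p is true, the antecedent forces (p = T, u = T, r = T), and r & (r & p) holds there. If p is false, the antecedent cannot hold. Either way r & (r & p) holds.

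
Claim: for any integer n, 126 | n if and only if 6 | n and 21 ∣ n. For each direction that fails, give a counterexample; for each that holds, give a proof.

[⇒] If 126 ∣ n, write n = 126q. Since 126 = 21·6, n = 6·(21q), so 6 ∣ n; and since 126 = 6·21, n = 21·(6q), so 21 ∣ n.

[⇐] This fails: take n = 42. Both 6 ∣ 42 and 21 ∣ 42, yet 42 is not a multiple of 126 (since 42 = 0·126 + 42), so 126 ∤ 42.

Not equivalent: only (⇒) holds.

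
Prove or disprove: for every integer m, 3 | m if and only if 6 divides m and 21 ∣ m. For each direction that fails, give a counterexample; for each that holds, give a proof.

(⇒) This fails: take m = 3. Certainly 3 ∣ 3, but 6 ∤ 3.

(⇐) Suppose 6 ∣ m and 21 ∣ m. Any common multiple of 6 and 21 is a multiple of their lcm; here lcm(6, 21) = 6·21/gcd(6, 21) = 126/3 = 42, so 42 ∣ m. Since 3 ∣ 42, it follows that 3 ∣ m.

(⇒) fails; (⇐) holds.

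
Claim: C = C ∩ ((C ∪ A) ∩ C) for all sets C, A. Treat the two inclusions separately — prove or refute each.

Both inclusions hold.

(⊆) Let x ∈ C. Then either x ∈ C and x ∉ A; or x ∈ C ∩ A. In each case x ∈ C ∩ ((C ∪ A) ∩ C), so C ⊆ C ∩ ((C ∪ A) ∩ C).

(⊇) Let x ∈ C ∩ ((C ∪ A) ∩ C). Then either x ∈ C and x ∉ A; or x ∈ C ∩ A. In each case x ∈ C, so C ∩ ((C ∪ A) ∩ C) ⊆ C.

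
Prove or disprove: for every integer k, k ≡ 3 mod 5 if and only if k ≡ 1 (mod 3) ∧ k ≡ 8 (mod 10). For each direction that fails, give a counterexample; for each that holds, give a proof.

Only the converse holds.

(⇒) This fails: k = 3 gives 3 ≡ 3 (mod 5) but 3 ≡ 0 (mod 3), so the conjunction on the right does not hold.

(⇐) Conversely, if k ≡ 1 (mod 3) and k ≡ 8 (mod 10), then by the Chinese remainder theorem k ≡ 28 (mod 30). Since 28 ≡ 3 (mod 5) and 5 ∣ 30, we get k ≡ 3 (mod 5).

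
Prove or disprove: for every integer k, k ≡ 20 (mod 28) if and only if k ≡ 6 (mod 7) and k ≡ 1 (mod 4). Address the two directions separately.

(→) This fails: k = 20 gives 20 ≡ 20 (mod 28) but 20 ≡ 0 (mod 4), so the conjunction on the right does not hold.

(←) This fails: k = 13 satisfies both congruences on the right (13 ≡ 6 mod 7 and 13 ≡ 1 mod 4) yet 13 ≡ 13 (mod 28), not 20.

(⇒) fails and (⇐) fails.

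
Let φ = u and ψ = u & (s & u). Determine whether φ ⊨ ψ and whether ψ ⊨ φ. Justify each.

(→) This fails. Under s = F, u = T, the left side is true but the right side is false.

(←) Assume the antecedent. If s is true, the antecedent forces (s = T, u = T), and u holds there. If s is false, the antecedent cannot hold. Either way u holds.

Not equivalent: only (⇐) holds.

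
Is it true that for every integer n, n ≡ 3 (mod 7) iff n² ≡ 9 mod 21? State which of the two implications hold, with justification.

(⇒) This fails: take n = 10. Then 10 ≡ 3 (mod 7), but 10² = 100 ≡ 16 (mod 21), not 9.

(⇐) This fails: take n = 18. Then 18² = 324 ≡ 9 (mod 21), yet 18 ≡ 4 (mod 7), not 3.

(⇒) fails and (⇐) fails.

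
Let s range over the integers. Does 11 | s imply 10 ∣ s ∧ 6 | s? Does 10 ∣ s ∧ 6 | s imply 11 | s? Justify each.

(→) This fails: take s = 11. Certainly 11 ∣ 11, but 10 ∤ 11.

(←) This fails: take s = 30. Both 10 ∣ 30 and 6 ∣ 30, yet 30 is not a multiple of 11 (since 30 = 2·11 + 8), so 11 ∤ 30.

Neither implication holds.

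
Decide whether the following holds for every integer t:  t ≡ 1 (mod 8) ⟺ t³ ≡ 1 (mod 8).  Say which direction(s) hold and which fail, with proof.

(⇒) Suppose t ≡ 1 (mod 8). Write t = 8j + 1. Then (8j + 1)³ = 512j³ + 192j² + 24j + 1 = 8(64j³ + 24j² + 3j) + 1, so t³ ≡ 1 (mod 8).

(⇐) Conversely, suppose t³ ≡ 1 (mod 8). The only residue r in {0, …, 7} with r³ ≡ 1 (mod 8) is r = 1, so t ≡ 1 (mod 8).

Both implications hold.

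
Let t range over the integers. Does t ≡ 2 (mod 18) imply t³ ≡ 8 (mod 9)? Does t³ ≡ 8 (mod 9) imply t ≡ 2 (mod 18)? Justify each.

(→) Suppose t ≡ 2 (mod 18). Then t³ ≡ 2³ = 8 (mod 18), and since 9 ∣ 18, also t³ ≡ 8 (mod 9).

(←) This fails: take t = 5. Then 5³ = 125 ≡ 8 (mod 9), yet 5 ≡ 5 (mod 18), not 2.

(⇒) holds; (⇐) fails.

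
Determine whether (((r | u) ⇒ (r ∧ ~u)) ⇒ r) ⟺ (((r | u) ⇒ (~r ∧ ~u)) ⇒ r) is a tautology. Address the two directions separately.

(→) Assume the antecedent. If r is true, ((r | u) ⇒ (~r ∧ ~u)) ⇒ r reduces to true regardless of the other variables. If r is false, the antecedent forces (r = F, u = T), and ((r | u) ⇒ (~r ∧ ~u)) ⇒ r holds there. Either way ((r | u) ⇒ (~r ∧ ~u)) ⇒ r holds.

(←) Assume the antecedent. If r is true, ((r | u) ⇒ (r ∧ ~u)) ⇒ r reduces to true regardless of the other variables. If r is false, the antecedent forces (r = F, u = T), and ((r | u) ⇒ (r ∧ ~u)) ⇒ r holds there. Either way ((r | u) ⇒ (r ∧ ~u)) ⇒ r holds.

Both directions hold.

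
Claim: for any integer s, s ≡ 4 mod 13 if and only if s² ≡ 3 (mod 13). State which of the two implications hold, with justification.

Only the forward direction holds.

(⟹) Suppose s ≡ 4 mod 13. Write s = 13j + 4. Then (13j + 4)² = 169j² + 104j + 16 = 13(13j² + 8j + 1) + 3, so s² ≡ 3 (mod 13).

(⟸) This fails: take s = 9. Then 9² = 81 ≡ 3 (mod 13), yet 9 ≡ 9 (mod 13), not 4.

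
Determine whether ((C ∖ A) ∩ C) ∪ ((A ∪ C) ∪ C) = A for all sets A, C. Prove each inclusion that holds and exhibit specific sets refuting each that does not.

(⊆) fails; (⊇) holds.

(⊇) Let x ∈ A. Then either x ∈ A and x ∉ C; or x ∈ A ∩ C. In each case x ∈ ((C ∖ A) ∩ C) ∪ ((A ∪ C) ∪ C), so A ⊆ ((C ∖ A) ∩ C) ∪ ((A ∪ C) ∪ C).

(⊆) This inclusion fails. Take A = ∅, C = {1}; then 1 ∈ ((C ∖ A) ∩ C) ∪ ((A ∪ C) ∪ C) but 1 ∉ A.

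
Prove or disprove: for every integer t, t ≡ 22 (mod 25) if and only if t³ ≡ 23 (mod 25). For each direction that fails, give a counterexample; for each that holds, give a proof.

Forward direction. Suppose t ≡ 22 (mod 25). Write t = 25j + 22. Then (25j + 22)³ = 15625j³ + 41250j² + 36300j + 10648 = 25(625j³ + 1650j² + 1452j + 425) + 23, so t³ ≡ 23 (mod 25).

Converse. Suppose t³ ≡ 23 (mod 25). The only residue r in {0, …, 24} with r³ ≡ 23 (mod 25) is r = 22, so t ≡ 22 (mod 25).

Both implications hold.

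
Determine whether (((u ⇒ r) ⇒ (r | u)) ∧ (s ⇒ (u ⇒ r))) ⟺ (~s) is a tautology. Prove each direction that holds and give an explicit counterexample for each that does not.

Neither direction holds.

[⇒] This fails. Under r = T, u = F, s = T, the left side is true but the right side is false.

[⇐] This fails. Under r = F, u = F, s = F, the left side is false but the right side is true.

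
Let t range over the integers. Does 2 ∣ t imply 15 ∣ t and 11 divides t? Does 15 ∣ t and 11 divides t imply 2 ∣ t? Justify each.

(⇒) This fails: take t = 2. Certainly 2 ∣ 2, but 15 ∤ 2.

(⇐) This fails: take t = 165. Both 15 ∣ 165 and 11 ∣ 165, yet 165 is not a multiple of 2 (since 165 = 82·2 + 1), so 2 ∤ 165.

Both directions fail.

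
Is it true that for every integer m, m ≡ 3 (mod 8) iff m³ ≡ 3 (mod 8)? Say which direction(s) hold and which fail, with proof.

Both directions hold.

(⇒) Suppose m ≡ 3 (mod 8). Write m = 8j + 3. Then (8j + 3)³ = 512j³ + 576j² + 216j + 27 = 8(64j³ + 72j² + 27j + 3) + 3, so m³ ≡ 3 (mod 8).

(⇐) Conversely, suppose m³ ≡ 3 (mod 8). The only residue r in {0, …, 7} with r³ ≡ 3 (mod 8) is r = 3, so m ≡ 3 (mod 8).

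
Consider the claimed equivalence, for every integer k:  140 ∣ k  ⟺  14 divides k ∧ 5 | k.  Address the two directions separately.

Only the forward direction holds.

(⇐) This fails: take k = 70. Both 14 ∣ 70 and 5 ∣ 70, yet 70 is not a multiple of 140 (since 70 = 0·140 + 70), so 140 ∤ 70.

(⇒) If 140 ∣ k, write k = 140q. Since 140 = 10·14, k = 14·(10q), so 14 ∣ k; and since 140 = 28·5, k = 5·(28q), so 5 ∣ k.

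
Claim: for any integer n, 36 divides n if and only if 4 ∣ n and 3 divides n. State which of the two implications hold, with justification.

Only the forward implication holds.

(→) If 36 ∣ n, write n = 36q. Since 36 = 9·4, n = 4·(9q), so 4 ∣ n; and since 36 = 12·3, n = 3·(12q), so 3 ∣ n.

(←) This fails: take n = 12. Both 4 ∣ 12 and 3 ∣ 12, yet 12 is not a multiple of 36 (since 12 = 0·36 + 12), so 36 ∤ 12.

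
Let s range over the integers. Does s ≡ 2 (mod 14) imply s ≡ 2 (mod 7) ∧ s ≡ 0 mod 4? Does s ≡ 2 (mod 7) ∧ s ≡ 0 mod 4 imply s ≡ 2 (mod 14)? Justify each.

(⇒) fails; (⇐) holds.

[⇒] This fails: s = 2 gives 2 ≡ 2 (mod 14) but 2 ≡ 2 (mod 4), so the conjunction on the right does not hold.

[⇐] Conversely, if s ≡ 2 (mod 7) and s ≡ 0 (mod 4), then by the Chinese remainder theorem s ≡ 16 (mod 28). Since 16 ≡ 2 (mod 14) and 14 ∣ 28, we get s ≡ 2 (mod 14).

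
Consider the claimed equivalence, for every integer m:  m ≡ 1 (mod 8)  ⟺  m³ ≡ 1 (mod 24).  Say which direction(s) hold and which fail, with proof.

Only the converse holds.

(⟹) This fails: take m = 9. Then 9 ≡ 1 (mod 8), but 9³ = 729 ≡ 9 (mod 24), not 1.

(⟸) Conversely, the residues r modulo 24 with r³ ≡ 1 (mod 24) are exactly {1}, and each is ≡ 1 (mod 8).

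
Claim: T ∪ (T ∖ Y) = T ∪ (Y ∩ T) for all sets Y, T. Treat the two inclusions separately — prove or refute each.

(⟹) Let x ∈ T ∪ (T ∖ Y). Then either x ∈ T and x ∉ Y; or x ∈ Y ∩ T. In each case x ∈ T ∪ (Y ∩ T), so T ∪ (T ∖ Y) ⊆ T ∪ (Y ∩ T).

(⟸) Let x ∈ T ∪ (Y ∩ T). Then either x ∈ T and x ∉ Y; or x ∈ Y ∩ T. In each case x ∈ T ∪ (T ∖ Y), so T ∪ (Y ∩ T) ⊆ T ∪ (T ∖ Y).

Both inclusions hold; the sets are equal.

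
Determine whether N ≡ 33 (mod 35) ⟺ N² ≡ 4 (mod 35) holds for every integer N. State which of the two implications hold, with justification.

The forward direction holds; the converse fails.

Converse. This fails: take N = 2. Then 2² = 4 ≡ 4 (mod 35), yet 2 ≡ 2 (mod 35), not 33.

Forward direction. Suppose N ≡ 33 (mod 35). Write N = 35j + 33. Then (35j + 33)² = 1225j² + 2310j + 1089 = 35(35j² + 66j + 31) + 4, so N² ≡ 4 (mod 35).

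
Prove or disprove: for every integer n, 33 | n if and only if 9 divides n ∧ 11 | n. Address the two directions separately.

Only the reverse direction holds.

[⇒] This fails: take n = 33. Certainly 33 ∣ 33, but 9 ∤ 33.

[⇐] Suppose 9 ∣ n and 11 ∣ n. Any common multiple of 9 and 11 is a multiple of their lcm; here gcd(9, 11) = 1, so lcm(9, 11) = 9·11 = 99, so 99 ∣ n. Since 33 ∣ 99, it follows that 33 ∣ n.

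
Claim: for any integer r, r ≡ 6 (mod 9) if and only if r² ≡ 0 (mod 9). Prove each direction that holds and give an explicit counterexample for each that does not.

(⇒) Suppose r ≡ 6 (mod 9). Write r = 9j + 6. Then (9j + 6)² = 81j² + 108j + 36 = 9(9j² + 12j + 4) + 0, so r² ≡ 0 (mod 9).

(⇐) This fails: take r = 0. Then 0² = 0 ≡ 0 (mod 9), yet 0 ≡ 0 (mod 9), not 6.

(⇒) holds; (⇐) fails.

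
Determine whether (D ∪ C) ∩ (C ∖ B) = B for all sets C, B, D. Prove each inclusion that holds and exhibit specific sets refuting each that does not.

Neither inclusion holds.

Forward inclusion. This inclusion fails. Take C = {1}, B = ∅, D = ∅; then 1 ∈ (D ∪ C) ∩ (C ∖ B) but 1 ∉ B.

Reverse inclusion. This inclusion fails. Take C = ∅, B = {1}, D = ∅; then 1 ∈ B but 1 ∉ (D ∪ C) ∩ (C ∖ B).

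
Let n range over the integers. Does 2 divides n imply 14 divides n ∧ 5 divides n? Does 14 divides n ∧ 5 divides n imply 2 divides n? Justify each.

(⟹) This fails: take n = 2. Certainly 2 ∣ 2, but 14 ∤ 2.

(⟸) Suppose 14 ∣ n and 5 ∣ n. Any common multiple of 14 and 5 is a multiple of their lcm; here gcd(14, 5) = 1, so lcm(14, 5) = 14·5 = 70, so 70 ∣ n. Since 2 ∣ 70, it follows that 2 ∣ n.

(⇒) fails; (⇐) holds.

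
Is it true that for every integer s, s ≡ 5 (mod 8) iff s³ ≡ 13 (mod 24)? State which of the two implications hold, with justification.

(⟹) This fails: take s = 5. Then 5 ≡ 5 (mod 8), but 5³ = 125 ≡ 5 (mod 24), not 13.

(⟸) Conversely, the residues r modulo 24 with r³ ≡ 13 (mod 24) are exactly {13}, and each is ≡ 5 (mod 8).

Only the converse holds.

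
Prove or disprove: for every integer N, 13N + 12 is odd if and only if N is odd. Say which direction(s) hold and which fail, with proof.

Equivalent; both directions hold.

(⟹) Suppose 13N + 12 is odd. Since 13 is odd, 13N and N have the same parity, so 13N + 12 ≡ N + 12 (mod 2). As 12 is even, 13N + 12 is odd exactly when N is odd. Thus N is odd.

(⟸) Conversely, suppose N is odd; write N = 2j + 1. Then 13N + 12 = 13·(2j + 1) + 12 = 2·13j + 25, which is odd.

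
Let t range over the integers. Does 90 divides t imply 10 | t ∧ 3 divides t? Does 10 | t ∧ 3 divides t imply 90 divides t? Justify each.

(⇒) If 90 ∣ t, write t = 90q. Since 90 = 9·10, t = 10·(9q), so 10 ∣ t; and since 90 = 30·3, t = 3·(30q), so 3 ∣ t.

(⇐) This fails: take t = 30. Both 10 ∣ 30 and 3 ∣ 30, yet 30 is not a multiple of 90 (since 30 = 0·90 + 30), so 90 ∤ 30.

(⇒) holds; (⇐) fails.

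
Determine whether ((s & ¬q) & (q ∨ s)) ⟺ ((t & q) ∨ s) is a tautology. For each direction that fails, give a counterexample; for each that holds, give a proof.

Forward direction. Assume the antecedent. If s is true, (t & q) ∨ s reduces to true regardless of the other variables. If s is false, the antecedent cannot hold. Either way (t & q) ∨ s holds.

Converse. This fails. Under s = T, t = F, q = T, the left side is false but the right side is true.

Only the forward direction holds.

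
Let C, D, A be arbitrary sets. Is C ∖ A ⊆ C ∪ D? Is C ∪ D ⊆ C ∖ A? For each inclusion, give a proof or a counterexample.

(⟸) This inclusion fails. Take C = ∅, D = {1}, A = ∅; then 1 ∈ C ∪ D but 1 ∉ C ∖ A.

(⟹) Let x ∈ C ∖ A. Then either x ∈ C and x ∉ D, A; or x ∈ C ∩ D and x ∉ A. In each case x ∈ C ∪ D, so C ∖ A ⊆ C ∪ D.

The sets are not equal: only the forward inclusion holds.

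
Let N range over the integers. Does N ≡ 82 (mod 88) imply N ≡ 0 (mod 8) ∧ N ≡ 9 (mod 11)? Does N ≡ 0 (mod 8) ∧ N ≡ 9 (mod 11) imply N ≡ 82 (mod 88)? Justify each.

(⇒) fails and (⇐) fails.

Forward direction. This fails: N = 82 gives 82 ≡ 82 (mod 88) but 82 ≡ 2 (mod 8), so the conjunction on the right does not hold.

Converse. This fails: N = 64 satisfies both congruences on the right (64 ≡ 0 mod 8 and 64 ≡ 9 mod 11) yet 64 ≡ 64 (mod 88), not 82.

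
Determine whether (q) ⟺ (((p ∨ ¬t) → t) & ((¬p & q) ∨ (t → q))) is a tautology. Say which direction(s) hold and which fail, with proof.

Not equivalent: only (⇐) holds.

(⟹) This fails. Under p = F, q = T, t = F, the left side is true but the right side is false.

(⟸) Assume the antecedent. If p is true, the antecedent forces (p = T, q = T, t = T), and q holds there. If p is false, the antecedent forces (p = F, q = T, t = T), and q holds there. Either way q holds.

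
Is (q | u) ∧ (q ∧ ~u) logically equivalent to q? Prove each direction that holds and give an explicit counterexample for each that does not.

Only the forward implication holds.

(⟸) This fails. Under q = T, u = T, the left side is false but the right side is true.

(⟹) Assume the antecedent. If q is true, q reduces to true regardless of the other variables. If q is false, the antecedent cannot hold. Either way q holds.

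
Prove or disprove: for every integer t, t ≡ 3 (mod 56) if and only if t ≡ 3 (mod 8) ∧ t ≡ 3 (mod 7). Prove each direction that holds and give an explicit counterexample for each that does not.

Converse. If t ≡ 3 (mod 8) and t ≡ 3 (mod 7), then by the Chinese remainder theorem t ≡ 3 (mod 56). This is exactly t ≡ 3 (mod 56).

Forward direction. Suppose t ≡ 3 (mod 56); write t = 56j + 3. Since 8 ∣ 56, reducing mod 8 gives t ≡ 3 (mod 8); since 7 ∣ 56, reducing mod 7 gives t ≡ 3 (mod 7).

Equivalent; both directions hold.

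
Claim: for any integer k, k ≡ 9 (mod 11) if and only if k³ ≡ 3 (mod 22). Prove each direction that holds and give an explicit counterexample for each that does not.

(←) The residues r modulo 22 with r³ ≡ 3 (mod 22) are exactly {9}, and each is ≡ 9 (mod 11).

(→) This fails: take k = 20. Then 20 ≡ 9 (mod 11), but 20³ = 8000 ≡ 14 (mod 22), not 3.

The forward direction fails; the converse holds.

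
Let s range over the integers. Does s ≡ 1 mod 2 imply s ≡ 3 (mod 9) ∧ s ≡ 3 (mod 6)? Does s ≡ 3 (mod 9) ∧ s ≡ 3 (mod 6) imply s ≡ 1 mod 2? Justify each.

Only the reverse direction holds.

(⇒) This fails: s = 1 gives 1 ≡ 1 (mod 2) but 1 ≡ 1 (mod 9), so the conjunction on the right does not hold.

(⇐) Conversely, if s ≡ 3 (mod 9) and s ≡ 3 (mod 6), then by the Chinese remainder theorem s ≡ 3 (mod 18). Since 3 ≡ 1 (mod 2) and 2 ∣ 18, we get s ≡ 1 (mod 2).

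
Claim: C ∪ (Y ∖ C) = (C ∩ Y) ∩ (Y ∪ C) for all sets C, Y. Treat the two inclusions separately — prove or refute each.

Only the reverse inclusion holds.

(⟸) Let x ∈ (C ∩ Y) ∩ (Y ∪ C). Then x ∈ C ∩ Y, from which x ∈ C ∪ (Y ∖ C).

(⟹) This inclusion fails. Take C = {1}, Y = ∅; then 1 ∈ C ∪ (Y ∖ C) but 1 ∉ (C ∩ Y) ∩ (Y ∪ C).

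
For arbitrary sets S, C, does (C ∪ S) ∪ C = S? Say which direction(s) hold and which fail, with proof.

(⊆) This inclusion fails. Take S = ∅, C = {1}; then 1 ∈ (C ∪ S) ∪ C but 1 ∉ S.

(⊇) Let x ∈ S. Then either x ∈ S and x ∉ C; or x ∈ S ∩ C. In each case x ∈ (C ∪ S) ∪ C, so S ⊆ (C ∪ S) ∪ C.

(⊆) fails; (⊇) holds.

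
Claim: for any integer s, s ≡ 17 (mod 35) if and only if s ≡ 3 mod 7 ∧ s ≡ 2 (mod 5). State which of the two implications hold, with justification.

(⇒) Suppose s ≡ 17 (mod 35); write s = 35j + 17. Since 7 ∣ 35, reducing mod 7 gives s ≡ 17 ≡ 3 (mod 7); since 5 ∣ 35, reducing mod 5 gives s ≡ 17 ≡ 2 (mod 5).

(⇐) Conversely, if s ≡ 3 (mod 7) and s ≡ 2 (mod 5), then by the Chinese remainder theorem s ≡ 17 (mod 35). This is exactly s ≡ 17 (mod 35).

Both directions hold; the statement is true.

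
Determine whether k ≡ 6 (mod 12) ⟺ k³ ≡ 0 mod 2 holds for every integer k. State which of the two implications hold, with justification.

(⟹) Suppose k ≡ 6 (mod 12). Then k³ ≡ 6³ = 216 (mod 12), and since 2 ∣ 12, also k³ ≡ 0 (mod 2).

(⟸) This fails: take k = 0. Then 0³ = 0 ≡ 0 (mod 2), yet 0 ≡ 0 (mod 12), not 6.

(⇒) holds; (⇐) fails.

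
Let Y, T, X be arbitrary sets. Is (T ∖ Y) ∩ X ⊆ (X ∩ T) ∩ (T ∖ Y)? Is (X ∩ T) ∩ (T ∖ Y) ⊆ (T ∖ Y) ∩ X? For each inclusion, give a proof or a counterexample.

(⟸) Let x ∈ (X ∩ T) ∩ (T ∖ Y). Then x ∈ T ∩ X and x ∉ Y, from which x ∈ (T ∖ Y) ∩ X.

(⟹) Let x ∈ (T ∖ Y) ∩ X. Then x ∈ T ∩ X and x ∉ Y, from which x ∈ (X ∩ T) ∩ (T ∖ Y).

The two sets are equal.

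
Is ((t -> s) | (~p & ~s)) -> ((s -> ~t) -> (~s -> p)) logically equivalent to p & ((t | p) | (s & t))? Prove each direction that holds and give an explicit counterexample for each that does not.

(⟹) This fails. Under p = F, t = F, s = T, the left side is true but the right side is false.

(⟸) Assume the antecedent. If p is true, the consequent reduces to true regardless of the other variables. If p is false, the antecedent cannot hold. Either way the consequent holds.

The forward direction fails; the converse holds.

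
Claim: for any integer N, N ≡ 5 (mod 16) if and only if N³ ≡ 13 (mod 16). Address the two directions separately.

Both implications hold.

(→) Suppose N ≡ 5 (mod 16). Write N = 16j + 5. Then (16j + 5)³ = 4096j³ + 3840j² + 1200j + 125 = 16(256j³ + 240j² + 75j + 7) + 13, so N³ ≡ 13 (mod 16).

(←) Conversely, suppose N³ ≡ 13 (mod 16). The only residue r in {0, …, 15} with r³ ≡ 13 (mod 16) is r = 5, so N ≡ 5 (mod 16).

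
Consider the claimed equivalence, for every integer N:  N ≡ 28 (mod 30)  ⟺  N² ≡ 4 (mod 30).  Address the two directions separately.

The forward direction holds; the converse fails.

[⇒] Suppose N ≡ 28 (mod 30). Write N = 30j + 28. Then (30j + 28)² = 900j² + 1680j + 784 = 30(30j² + 56j + 26) + 4, so N² ≡ 4 (mod 30).

[⇐] This fails: take N = 2. Then 2² = 4 ≡ 4 (mod 30), yet 2 ≡ 2 (mod 30), not 28.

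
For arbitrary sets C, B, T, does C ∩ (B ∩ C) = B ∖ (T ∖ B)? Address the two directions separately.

Forward inclusion. Let x ∈ C ∩ (B ∩ C). Then either x ∈ C ∩ B and x ∉ T; or x ∈ C ∩ B ∩ T. In each case x ∈ B ∖ (T ∖ B), so C ∩ (B ∩ C) ⊆ B ∖ (T ∖ B).

Reverse inclusion. This inclusion fails. Take C = ∅, B = {1}, T = ∅; then 1 ∈ B ∖ (T ∖ B) but 1 ∉ C ∩ (B ∩ C).

(⊆) holds; (⊇) fails.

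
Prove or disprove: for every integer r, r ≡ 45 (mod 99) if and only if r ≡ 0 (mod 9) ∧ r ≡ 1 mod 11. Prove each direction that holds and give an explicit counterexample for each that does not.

Both implications hold.

(⇒) Suppose r ≡ 45 (mod 99); write r = 99j + 45. Since 9 ∣ 99, reducing mod 9 gives r ≡ 45 ≡ 0 (mod 9); since 11 ∣ 99, reducing mod 11 gives r ≡ 45 ≡ 1 (mod 11).

(⇐) Conversely, if r ≡ 0 (mod 9) and r ≡ 1 (mod 11), then by the Chinese remainder theorem r ≡ 45 (mod 99). This is exactly r ≡ 45 (mod 99).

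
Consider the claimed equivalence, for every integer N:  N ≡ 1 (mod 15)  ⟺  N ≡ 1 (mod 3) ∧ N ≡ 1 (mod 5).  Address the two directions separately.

[⇒] Suppose N ≡ 1 (mod 15); write N = 15j + 1. Since 3 ∣ 15, reducing mod 3 gives N ≡ 1 (mod 3); since 5 ∣ 15, reducing mod 5 gives N ≡ 1 (mod 5).

[⇐] Conversely, if N ≡ 1 (mod 3) and N ≡ 1 (mod 5), then by the Chinese remainder theorem N ≡ 1 (mod 15). This is exactly N ≡ 1 (mod 15).

Both implications hold.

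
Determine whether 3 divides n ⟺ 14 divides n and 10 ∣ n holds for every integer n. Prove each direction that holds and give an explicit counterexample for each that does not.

Neither implication holds.

(⟹) This fails: take n = 3. Certainly 3 ∣ 3, but 14 ∤ 3.

(⟸) This fails: take n = 70. Both 14 ∣ 70 and 10 ∣ 70, yet 70 is not a multiple of 3 (since 70 = 23·3 + 1), so 3 ∤ 70.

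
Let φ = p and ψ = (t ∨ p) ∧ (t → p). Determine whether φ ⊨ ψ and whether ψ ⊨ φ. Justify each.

(⟹) Assume the antecedent. If p is true, (t ∨ p) ∧ (t → p) reduces to true regardless of the other variables. If p is false, the antecedent cannot hold. Either way (t ∨ p) ∧ (t → p) holds.

(⟸) Assume the antecedent. If p is true, p reduces to true regardless of the other variables. If p is false, the antecedent cannot hold. Either way p holds.

The biconditional holds.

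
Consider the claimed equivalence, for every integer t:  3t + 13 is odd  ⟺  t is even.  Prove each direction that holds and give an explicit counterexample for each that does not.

[⇒] Suppose 3t + 13 is odd. Since 3 is odd, 3t and t have the same parity, so 3t + 13 ≡ t + 13 (mod 2). As 13 is odd, 3t + 13 is odd exactly when t is even. Thus t is even.

[⇐] Conversely, suppose t is even; write t = 2j. Then 3t + 13 = 3·(2j) + 13 = 2·3j + 13, which is odd.

Both implications hold.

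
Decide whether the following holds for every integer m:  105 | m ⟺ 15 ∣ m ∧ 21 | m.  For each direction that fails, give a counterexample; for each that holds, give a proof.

The biconditional holds.

[⇒] If 105 ∣ m, write m = 105q. Since 105 = 7·15, m = 15·(7q), so 15 ∣ m; and since 105 = 5·21, m = 21·(5q), so 21 ∣ m.

[⇐] Suppose 15 ∣ m and 21 ∣ m. Any common multiple of 15 and 21 is a multiple of their lcm; here lcm(15, 21) = 15·21/gcd(15, 21) = 315/3 = 105, so 105 ∣ m.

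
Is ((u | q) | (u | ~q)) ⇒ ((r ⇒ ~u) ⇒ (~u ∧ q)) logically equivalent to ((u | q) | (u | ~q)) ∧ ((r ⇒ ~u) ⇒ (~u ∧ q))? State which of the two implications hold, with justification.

The biconditional holds.

(⟹) Assume the antecedent. If u is true, the antecedent forces (u = T, r = T, q = F) or (u = T, r = T, q = T), and the consequent holds there. If u is false, the antecedent forces (u = F, r = F, q = T) or (u = F, r = T, q = T), and the consequent holds there. Either way the consequent holds.

(⟸) Assume the antecedent. If u is true, the antecedent forces (u = T, r = T, q = F) or (u = T, r = T, q = T), and the consequent holds there. If u is false, the antecedent forces (u = F, r = F, q = T) or (u = F, r = T, q = T), and the consequent holds there. Either way the consequent holds.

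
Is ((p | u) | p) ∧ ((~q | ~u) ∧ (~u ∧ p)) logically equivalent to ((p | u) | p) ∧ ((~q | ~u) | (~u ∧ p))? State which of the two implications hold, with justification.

Only the forward direction holds.

(⇒) Assume the antecedent. If u is true, the antecedent cannot hold. If u is false, the antecedent forces (u = F, p = T, q = F) or (u = F, p = T, q = T), and the consequent holds there. Either way the consequent holds.

(⇐) This fails. Under u = T, p = F, q = F, the left side is false but the right side is true.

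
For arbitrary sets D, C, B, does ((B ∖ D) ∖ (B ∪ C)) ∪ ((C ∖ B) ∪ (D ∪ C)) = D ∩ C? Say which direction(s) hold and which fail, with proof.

(⟹) This inclusion fails. Take D = {1}, C = ∅, B = ∅; then 1 ∈ ((B ∖ D) ∖ (B ∪ C)) ∪ ((C ∖ B) ∪ (D ∪ C)) but 1 ∉ D ∩ C.

(⟸) Let x ∈ D ∩ C. Then either x ∈ D ∩ C and x ∉ B; or x ∈ D ∩ C ∩ B. In each case x ∈ ((B ∖ D) ∖ (B ∪ C)) ∪ ((C ∖ B) ∪ (D ∪ C)), so D ∩ C ⊆ ((B ∖ D) ∖ (B ∪ C)) ∪ ((C ∖ B) ∪ (D ∪ C)).

(⊆) fails; (⊇) holds.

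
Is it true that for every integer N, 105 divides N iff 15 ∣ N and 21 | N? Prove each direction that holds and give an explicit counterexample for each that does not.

(⇒) If 105 ∣ N, write N = 105q. Since 105 = 7·15, N = 15·(7q), so 15 ∣ N; and since 105 = 5·21, N = 21·(5q), so 21 ∣ N.

(⇐) Suppose 15 ∣ N and 21 ∣ N. Any common multiple of 15 and 21 is a multiple of their lcm; here lcm(15, 21) = 15·21/gcd(15, 21) = 315/3 = 105, so 105 ∣ N.

Both directions hold; the statement is true.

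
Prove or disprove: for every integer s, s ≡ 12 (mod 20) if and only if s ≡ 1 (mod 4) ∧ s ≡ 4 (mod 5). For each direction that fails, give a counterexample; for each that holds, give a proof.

Neither direction holds.

[⇒] This fails: s = 12 gives 12 ≡ 12 (mod 20) but 12 ≡ 0 (mod 4), so the conjunction on the right does not hold.

[⇐] This fails: s = 9 satisfies both congruences on the right (9 ≡ 1 mod 4 and 9 ≡ 4 mod 5) yet 9 ≡ 9 (mod 20), not 12.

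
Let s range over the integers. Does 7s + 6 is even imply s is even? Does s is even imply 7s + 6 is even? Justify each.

Both directions hold; the statement is true.

(⟹) Suppose 7s + 6 is even. Since 7 is odd, 7s and s have the same parity, so 7s + 6 ≡ s + 6 (mod 2). As 6 is even, 7s + 6 is even exactly when s is even. Thus s is even.

(⟸) Conversely, suppose s is even; write s = 2j. Then 7s + 6 = 7·(2j) + 6 = 2·7j + 6, which is even.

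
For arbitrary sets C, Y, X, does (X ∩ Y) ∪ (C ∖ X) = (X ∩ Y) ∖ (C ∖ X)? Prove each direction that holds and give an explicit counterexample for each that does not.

The sets are not equal: only the reverse inclusion holds.

(⊆) This inclusion fails. Take C = {1}, Y = ∅, X = ∅; then 1 ∈ (X ∩ Y) ∪ (C ∖ X) but 1 ∉ (X ∩ Y) ∖ (C ∖ X).

(⊇) Let x ∈ (X ∩ Y) ∖ (C ∖ X). Then either x ∈ Y ∩ X and x ∉ C; or x ∈ C ∩ Y ∩ X. In each case x ∈ (X ∩ Y) ∪ (C ∖ X), so (X ∩ Y) ∖ (C ∖ X) ⊆ (X ∩ Y) ∪ (C ∖ X).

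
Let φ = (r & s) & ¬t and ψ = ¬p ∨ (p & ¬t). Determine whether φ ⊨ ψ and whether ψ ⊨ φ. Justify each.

Only the forward implication holds.

Forward direction. Assume the antecedent. If p is true, the antecedent forces (p = T, t = F, s = T, r = T), and ¬p ∨ (p & ¬t) holds there. If p is false, ¬p ∨ (p & ¬t) reduces to true regardless of the other variables. Either way ¬p ∨ (p & ¬t) holds.

Converse. This fails. Under p = F, t = F, s = F, r = F, the left side is false but the right side is true.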